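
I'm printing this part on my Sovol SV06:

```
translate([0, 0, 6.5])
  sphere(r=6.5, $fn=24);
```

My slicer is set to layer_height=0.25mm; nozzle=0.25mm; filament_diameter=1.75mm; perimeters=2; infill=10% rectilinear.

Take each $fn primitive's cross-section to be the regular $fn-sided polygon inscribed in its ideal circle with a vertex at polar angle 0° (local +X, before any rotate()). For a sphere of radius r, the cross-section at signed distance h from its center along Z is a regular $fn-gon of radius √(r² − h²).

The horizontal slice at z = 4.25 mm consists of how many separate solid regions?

1

At z = 4.25 mm: the r=6.5 sphere slices to a regular 24-gon of circumradius 6.098 (√(r²−h²) with h=2.25 from center). The result has 1 disconnected region.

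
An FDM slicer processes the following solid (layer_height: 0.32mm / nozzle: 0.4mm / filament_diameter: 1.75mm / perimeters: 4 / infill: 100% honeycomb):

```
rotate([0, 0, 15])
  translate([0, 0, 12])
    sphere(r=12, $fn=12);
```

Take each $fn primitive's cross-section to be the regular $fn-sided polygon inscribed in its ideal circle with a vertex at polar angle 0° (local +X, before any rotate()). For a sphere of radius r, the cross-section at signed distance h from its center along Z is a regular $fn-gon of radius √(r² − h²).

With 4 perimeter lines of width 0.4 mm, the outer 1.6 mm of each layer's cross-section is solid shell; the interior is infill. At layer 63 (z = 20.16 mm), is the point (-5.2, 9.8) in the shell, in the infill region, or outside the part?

outside

At z = 20.16 mm: the r=12 sphere slices to a regular 12-gon of circumradius 8.799 (√(r²−h²) with h=8.16 from center); (rotated 15° about Z; rotation is an isometry so areas/perimeters/island counts are preserved). Overall, the cross-section is a single solid region. Undo the 15° rotation: the query point maps to (-2.486, 10.812) in the un-rotated model frame. The nearest boundary edge runs (0.00, 8.80)→(-4.40, 7.62); distance from the point to it = 2.59 mm. The point is not inside any of the regions above, so it lies outside the cross-section (2.59 mm from the nearest boundary).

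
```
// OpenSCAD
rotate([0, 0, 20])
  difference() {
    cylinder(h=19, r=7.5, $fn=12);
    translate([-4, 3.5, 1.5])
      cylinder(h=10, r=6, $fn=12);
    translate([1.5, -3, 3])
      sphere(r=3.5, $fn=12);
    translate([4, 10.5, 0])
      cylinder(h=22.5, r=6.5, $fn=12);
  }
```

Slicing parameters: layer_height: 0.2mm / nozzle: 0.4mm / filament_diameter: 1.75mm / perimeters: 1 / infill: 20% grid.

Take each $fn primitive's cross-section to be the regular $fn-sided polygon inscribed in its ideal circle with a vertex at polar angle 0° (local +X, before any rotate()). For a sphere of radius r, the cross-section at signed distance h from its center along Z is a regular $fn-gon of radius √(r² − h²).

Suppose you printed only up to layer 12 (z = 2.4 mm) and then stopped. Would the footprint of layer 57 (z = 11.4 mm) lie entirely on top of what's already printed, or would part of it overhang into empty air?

part overhangs

Compare the two slices. At z = 2.4: the r=7.5 cylinder gives a regular 12-gon of circumradius 7.5 (constant along its height) (area = (12/2)·7.500²·sin(360°/12) = 168.75 mm²); the r=6 cylinder at (-4, 3.5) gives a regular 12-gon of circumradius 6 (constant along its height) (area = (12/2)·6.000²·sin(360°/12) = 108.00 mm²); the r=3.5 sphere at (1.5, -3) slices to a regular 12-gon of circumradius 3.448 (√(r²−h²) with h=0.6 from center) (area = (12/2)·3.448²·sin(360°/12) = 35.67 mm²); the r=6.5 cylinder at (4, 10.5) gives a regular 12-gon of circumradius 6.5 (constant along its height) (area = (12/2)·6.500²·sin(360°/12) = 126.75 mm²); After the difference (first − rest): starting from the r=7.5 cylinder (168.75 mm²), the r=6 cylinder at (-4, 3.5) partially overlaps it — only the 67.43 mm² overlap (of its 108.00 mm²) is removed, clipping the outline; the r=3.5 sphere at (1.5, -3) partially overlaps it — only the 34.01 mm² overlap (of its 35.67 mm²) is removed, clipping the outline; the r=6.5 cylinder at (4, 10.5) partially overlaps it — only the 8.65 mm² overlap (of its 126.75 mm²) is removed, clipping the outline — area = 58.67 mm²; (rotated 20° about Z; rotation is an isometry so areas/perimeters/island counts are preserved). At z = 11.4: the cylinder: section is a regular 12-gon, circumradius r=7.5 (area = (12/2)·7.500²·sin(360°/12) = 168.75 mm²); the cylinder at (-4, 3.5): section is a regular 12-gon, circumradius r=6 (area = (12/2)·6.000²·sin(360°/12) = 108.00 mm²); the sphere at (1.5, -3) is absent (|z−center|=8.400 > r=3.5); the r=6.5 cylinder at (4, 10.5) gives a regular 12-gon of circumradius 6.5 (constant along its height) (area = (12/2)·6.500²·sin(360°/12) = 126.75 mm²); After the difference (first − rest): starting from the r=7.5 cylinder (168.75 mm²), the r=6 cylinder at (-4, 3.5) partially overlaps it — only the 67.43 mm² overlap (of its 108.00 mm²) is removed, clipping the outline; the r=6.5 cylinder at (4, 10.5) partially overlaps it — only the 8.65 mm² overlap (of its 126.75 mm²) is removed, clipping the outline — area = 92.68 mm²; (whole slice rotated 20° about Z — lengths, areas and connectivity unchanged). Checking containment: at z = 11.4 the cross-section extends beyond the z = 2.4 cross-section by about 34.01 mm².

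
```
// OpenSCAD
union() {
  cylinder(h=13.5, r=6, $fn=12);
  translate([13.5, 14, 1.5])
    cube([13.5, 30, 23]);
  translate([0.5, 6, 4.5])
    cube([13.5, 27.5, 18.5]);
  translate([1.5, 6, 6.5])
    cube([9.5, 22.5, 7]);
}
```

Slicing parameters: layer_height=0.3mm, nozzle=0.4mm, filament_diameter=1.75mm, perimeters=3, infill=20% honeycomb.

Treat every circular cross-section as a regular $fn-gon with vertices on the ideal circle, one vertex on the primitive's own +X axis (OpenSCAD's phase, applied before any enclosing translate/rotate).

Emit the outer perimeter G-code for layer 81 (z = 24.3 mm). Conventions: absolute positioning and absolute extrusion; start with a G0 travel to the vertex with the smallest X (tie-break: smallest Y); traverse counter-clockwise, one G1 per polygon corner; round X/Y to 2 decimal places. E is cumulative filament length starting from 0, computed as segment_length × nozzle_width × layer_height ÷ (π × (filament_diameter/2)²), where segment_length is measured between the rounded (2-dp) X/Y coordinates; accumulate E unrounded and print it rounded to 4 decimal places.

G0 X13.50 Y14.00 Z24.30
G1 X27.00 Y14.00 E0.6735
G1 X27.00 Y44.00 E2.1702
G1 X13.50 Y44.00 E2.8437
G1 X13.50 Y14.00 E4.3404

At z = 24.3 mm: the cylinder is absent (z outside [0, 13.5]); the 13.5×30 cube at (13.5, 14) contributes its full rectangle; the cube at (0.5, 6) does not reach this height (z outside [4.5, 23]); the cube at (1.5, 6) does not reach this height (z outside [6.5, 13.5]); Taking the union: only the 13.5×30 cube at (13.5, 14) is present, so the union is just that shape — 1 connected region. The outline is a single polygon with 4 vertices. Extrusion per mm of travel: 0.4 × 0.3 / (π × 0.875²) = 0.049890. Accumulating E over each segment gives final E = 4.3404.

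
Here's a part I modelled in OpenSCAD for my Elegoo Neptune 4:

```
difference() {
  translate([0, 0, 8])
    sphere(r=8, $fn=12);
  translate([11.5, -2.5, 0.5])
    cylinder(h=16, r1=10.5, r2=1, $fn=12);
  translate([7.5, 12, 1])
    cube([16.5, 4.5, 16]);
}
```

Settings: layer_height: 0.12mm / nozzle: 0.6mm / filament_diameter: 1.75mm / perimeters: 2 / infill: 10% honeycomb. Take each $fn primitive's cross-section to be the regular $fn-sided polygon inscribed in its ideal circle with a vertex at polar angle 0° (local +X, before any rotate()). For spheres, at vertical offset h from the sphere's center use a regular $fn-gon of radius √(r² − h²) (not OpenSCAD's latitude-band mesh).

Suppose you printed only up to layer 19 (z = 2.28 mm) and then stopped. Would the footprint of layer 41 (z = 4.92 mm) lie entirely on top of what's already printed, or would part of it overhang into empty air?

Compare the two slices. At z = 2.28: the r=8 sphere contributes a regular 12-gon of circumradius √(8²−5.72²) = 5.593 (area = (12/2)·5.593²·sin(360°/12) = 93.84 mm²); the cone at (11.5, -2.5) (r1=10.5→r2=1) has section circumradius 9.443 here — a regular 12-gon (area = (12/2)·9.443²·sin(360°/12) = 267.52 mm²); the 16.5×4.5 cube at (7.5, 12) contributes its full rectangle (area 74.25 mm²); Subtracting the remaining from the first: starting from the r=8 sphere (93.84 mm²), the cone at (11.5, -2.5) partially overlaps it — only the 16.90 mm² overlap (of its 267.52 mm²) is removed, clipping the outline; the 16.5×4.5 cube at (7.5, 12) misses the remaining region (no effect) — area = 76.94 mm². At z = 4.92: the sphere: section is a regular 12-gon, circumradius = √(r²−h²) = √(8²−3.08²) = 7.383 (area = (12/2)·7.383²·sin(360°/12) = 163.54 mm²); the cone at (11.5, -2.5) (r1=10.5→r2=1) has section circumradius 7.876 here — a regular 12-gon (area = (12/2)·7.876²·sin(360°/12) = 186.08 mm²); the cube at (7.5, 12) is present — its section is the full 16.5×4.5 rectangle (area 74.25 mm²); Taking the first minus the rest: starting from the r=8 sphere (163.54 mm²), the cone at (11.5, -2.5) partially overlaps it — only the 19.40 mm² overlap (of its 186.08 mm²) is removed, clipping the outline; the 16.5×4.5 cube at (7.5, 12) misses the remaining region (no effect) — area = 144.14 mm². Checking containment: at z = 4.92 the cross-section extends beyond the z = 2.28 cross-section by about 67.20 mm².

part overhangs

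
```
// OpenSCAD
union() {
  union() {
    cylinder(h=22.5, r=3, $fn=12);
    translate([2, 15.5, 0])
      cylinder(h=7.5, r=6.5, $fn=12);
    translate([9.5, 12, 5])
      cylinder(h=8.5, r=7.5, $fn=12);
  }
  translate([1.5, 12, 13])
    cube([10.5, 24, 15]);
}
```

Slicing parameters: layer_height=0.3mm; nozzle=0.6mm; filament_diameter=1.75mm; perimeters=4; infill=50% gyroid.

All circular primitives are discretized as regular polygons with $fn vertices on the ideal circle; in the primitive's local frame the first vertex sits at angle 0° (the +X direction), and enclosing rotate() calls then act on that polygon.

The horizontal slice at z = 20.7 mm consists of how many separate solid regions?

At z = 20.7 mm: the r=3 cylinder contributes a regular 12-gon of circumradius 3; the cylinder at (2, 15.5) is not intersected at this z (z outside [0, 7.5]); the cylinder at (9.5, 12) is not intersected at this z (z outside [5, 13.5]); Combining (union): only the r=3 cylinder is present, so the union is just that shape — 1 connected region; the cube at (1.5, 12) is present — its section is the full 10.5×24 rectangle; Merging all regions: the 2 present regions are separate (no shared area or edge), so areas and boundary lengths simply add and each stays a separate island — 2 connected regions. The result has 2 disconnected regions.

2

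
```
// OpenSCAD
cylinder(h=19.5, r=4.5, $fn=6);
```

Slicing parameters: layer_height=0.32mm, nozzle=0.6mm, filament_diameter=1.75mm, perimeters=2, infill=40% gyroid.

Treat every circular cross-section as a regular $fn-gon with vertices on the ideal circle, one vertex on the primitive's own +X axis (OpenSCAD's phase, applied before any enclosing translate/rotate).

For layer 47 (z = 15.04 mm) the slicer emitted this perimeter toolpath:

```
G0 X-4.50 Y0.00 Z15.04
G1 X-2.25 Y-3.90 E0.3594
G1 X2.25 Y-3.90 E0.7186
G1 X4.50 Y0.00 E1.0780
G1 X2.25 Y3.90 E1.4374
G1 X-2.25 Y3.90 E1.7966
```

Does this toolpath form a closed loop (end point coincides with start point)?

no

Start point (G0): (-4.50, 0.00). End point (last G1): the path does not return to the start — open.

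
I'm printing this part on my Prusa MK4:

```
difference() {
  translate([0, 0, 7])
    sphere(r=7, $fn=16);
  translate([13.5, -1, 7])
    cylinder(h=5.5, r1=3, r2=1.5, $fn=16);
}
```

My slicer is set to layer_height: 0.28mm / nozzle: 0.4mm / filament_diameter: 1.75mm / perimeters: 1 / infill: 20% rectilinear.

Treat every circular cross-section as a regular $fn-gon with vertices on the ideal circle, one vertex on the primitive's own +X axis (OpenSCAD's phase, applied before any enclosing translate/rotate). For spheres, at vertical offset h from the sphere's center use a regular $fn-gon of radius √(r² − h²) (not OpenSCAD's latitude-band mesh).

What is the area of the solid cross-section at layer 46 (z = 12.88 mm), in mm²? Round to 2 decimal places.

At z = 12.88 mm: the r=7 sphere slices to a regular 16-gon of circumradius 3.798 (√(r²−h²) with h=5.88 from center) (area = (16/2)·3.798²·sin(360°/16) = 44.16 mm²); the cone at (13.5, -1) is absent (z outside [7, 12.5]); Taking the first minus the rest: none of the subtracted shapes is present at this height, so the r=7 sphere is unchanged — area = 44.16 mm². Overall, the cross-section is a single solid region. Net area = 44.16 mm².

44.16 mm²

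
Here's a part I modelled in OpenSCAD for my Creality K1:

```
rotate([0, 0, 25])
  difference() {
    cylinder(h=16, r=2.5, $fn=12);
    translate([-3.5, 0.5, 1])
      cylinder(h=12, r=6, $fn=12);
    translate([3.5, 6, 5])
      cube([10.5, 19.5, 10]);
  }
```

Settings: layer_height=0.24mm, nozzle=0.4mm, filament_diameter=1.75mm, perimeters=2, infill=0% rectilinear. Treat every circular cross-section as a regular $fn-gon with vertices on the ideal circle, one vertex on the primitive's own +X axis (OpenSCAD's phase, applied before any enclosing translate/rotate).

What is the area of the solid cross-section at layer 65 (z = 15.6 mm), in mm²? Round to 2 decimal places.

At z = 15.6 mm: the r=2.5 cylinder contributes a regular 12-gon of circumradius 2.5 (area = (12/2)·2.500²·sin(360°/12) = 18.75 mm²); the cylinder at (-3.5, 0.5) is not intersected at this z (z outside [1, 13]); the cube at (3.5, 6) is absent (z outside [5, 15]); Subtracting the remaining from the first: none of the subtracted shapes is present at this height, so the r=2.5 cylinder is unchanged — area = 18.75 mm²; (rotated 25° about Z; rotation is an isometry so areas/perimeters/island counts are preserved). Overall, the cross-section is a single solid region. Net area = 18.75 mm².

18.75 mm²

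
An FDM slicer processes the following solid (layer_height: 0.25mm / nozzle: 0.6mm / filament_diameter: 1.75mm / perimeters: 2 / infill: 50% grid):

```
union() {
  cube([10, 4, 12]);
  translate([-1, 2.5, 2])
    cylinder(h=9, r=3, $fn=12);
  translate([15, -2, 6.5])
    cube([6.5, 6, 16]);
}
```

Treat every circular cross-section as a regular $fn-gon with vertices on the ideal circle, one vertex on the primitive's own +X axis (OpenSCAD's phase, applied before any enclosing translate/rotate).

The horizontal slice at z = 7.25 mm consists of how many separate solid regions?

At z = 7.25 mm: the cube is present — its section is the full 10×4 rectangle; the r=3 cylinder at (-1, 2.5) gives a regular 12-gon of circumradius 3 (constant along its height); the cube at (15, -2) (footprint 6.5×6) is included at this height; Taking the union: the regions partially overlap (shared area 6.50 mm²), so overlapping operands fuse into one piece — 2 connected regions. The result has 2 disconnected regions.

2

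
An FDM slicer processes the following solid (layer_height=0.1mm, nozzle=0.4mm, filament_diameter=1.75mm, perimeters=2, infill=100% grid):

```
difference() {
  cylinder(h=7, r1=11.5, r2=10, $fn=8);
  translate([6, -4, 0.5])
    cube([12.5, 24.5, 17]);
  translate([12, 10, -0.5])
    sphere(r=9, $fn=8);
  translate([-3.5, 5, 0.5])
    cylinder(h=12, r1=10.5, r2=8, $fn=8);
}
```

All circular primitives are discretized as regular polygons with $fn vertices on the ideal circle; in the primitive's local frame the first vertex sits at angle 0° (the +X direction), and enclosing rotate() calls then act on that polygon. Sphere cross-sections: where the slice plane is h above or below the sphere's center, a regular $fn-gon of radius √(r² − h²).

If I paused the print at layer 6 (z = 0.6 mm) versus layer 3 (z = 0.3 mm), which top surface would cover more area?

Layer 6 (z = 0.6): the cone: at t=0.086 of its height the radius interpolates to r₁+(r₂−r₁)t = 11.371, giving a regular 8-gon of that circumradius (area = (8/2)·11.371²·sin(360°/8) = 365.74 mm²); the 12.5×24.5 cube at (6, -4) contributes its full rectangle (area 306.25 mm²); the sphere at (12, 10): section is a regular 8-gon, circumradius = √(r²−h²) = √(9²−1.1²) = 8.933 (area = (8/2)·8.933²·sin(360°/8) = 225.68 mm²); the cone at (-3.5, 5) (r1=10.5→r2=8) has section circumradius 10.479 here — a regular 8-gon (area = (8/2)·10.479²·sin(360°/8) = 310.60 mm²); Subtracting the remaining from the first: starting from the cone (365.74 mm²), the 12.5×24.5 cube at (6, -4) partially overlaps it — only the 48.83 mm² overlap (of its 306.25 mm²) is removed, clipping the outline; the r=9 sphere at (12, 10) partially overlaps it — only the 8.79 mm² overlap (of its 225.68 mm²) is removed, clipping the outline; the cone at (-3.5, 5) partially overlaps it — only the 201.47 mm² overlap (of its 310.60 mm²) is removed, clipping the outline — area = 106.64 mm². So its area = 106.64 mm². Layer 3 (z = 0.3): the cone contributes a regular 8-gon of circumradius 11.436 (interpolated between r1=11.5 and r2=10 at t=0.043) (area = (8/2)·11.436²·sin(360°/8) = 369.89 mm²); the cube at (6, -4) is absent (z outside [0.5, 17.5]); the r=9 sphere at (12, 10) slices to a regular 8-gon of circumradius 8.964 (√(r²−h²) with h=0.8 from center) (area = (8/2)·8.964²·sin(360°/8) = 227.29 mm²); the cone at (-3.5, 5) is not intersected at this z (z outside [0.5, 12.5]); Taking the first minus the rest: starting from the cone (369.89 mm²), the r=9 sphere at (12, 10) partially overlaps it — only the 27.89 mm² overlap (of its 227.29 mm²) is removed, clipping the outline — area = 342.00 mm². So its area = 342.00 mm². Layer 3 is larger (342.00 vs 106.64 mm²).

layer 3 (z = 0.3 mm)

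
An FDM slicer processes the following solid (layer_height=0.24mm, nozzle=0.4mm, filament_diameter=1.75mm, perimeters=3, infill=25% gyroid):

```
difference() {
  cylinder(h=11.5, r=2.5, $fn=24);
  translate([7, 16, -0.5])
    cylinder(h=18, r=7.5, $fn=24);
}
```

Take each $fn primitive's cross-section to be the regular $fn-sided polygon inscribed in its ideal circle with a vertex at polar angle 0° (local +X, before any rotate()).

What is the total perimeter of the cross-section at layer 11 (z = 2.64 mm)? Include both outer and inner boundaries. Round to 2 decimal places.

15.66 mm

At z = 2.64 mm: the r=2.5 cylinder gives a regular 24-gon of circumradius 2.5 (constant along its height) (perimeter = 2·24·2.500·sin(180°/24) = 15.66 mm); the r=7.5 cylinder at (7, 16) gives a regular 24-gon of circumradius 7.5 (constant along its height) (perimeter = 2·24·7.500·sin(180°/24) = 46.99 mm); Taking the first minus the rest: starting from the r=2.5 cylinder, the r=7.5 cylinder at (7, 16) misses the remaining region (no effect) — boundary = 15.66 mm. Overall, the cross-section is a single solid region. Total boundary length (outer) = 15.66 mm.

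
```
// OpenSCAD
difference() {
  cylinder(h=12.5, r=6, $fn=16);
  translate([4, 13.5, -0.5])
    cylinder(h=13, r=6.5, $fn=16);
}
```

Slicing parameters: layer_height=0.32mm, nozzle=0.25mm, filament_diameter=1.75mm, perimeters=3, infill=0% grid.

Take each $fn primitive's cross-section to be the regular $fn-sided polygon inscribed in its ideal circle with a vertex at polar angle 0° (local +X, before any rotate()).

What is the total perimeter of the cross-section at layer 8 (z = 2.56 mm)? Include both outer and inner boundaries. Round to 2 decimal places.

37.46 mm

At z = 2.56 mm: the cylinder: section is a regular 16-gon, circumradius r=6 (perimeter = 2·16·6.000·sin(180°/16) = 37.46 mm); the r=6.5 cylinder at (4, 13.5) contributes a regular 16-gon of circumradius 6.5 (perimeter = 2·16·6.500·sin(180°/16) = 40.58 mm); After the difference (first − rest): starting from the r=6 cylinder, the r=6.5 cylinder at (4, 13.5) misses the remaining region (no effect) — boundary = 37.46 mm. Overall, the cross-section is a single solid region. Total boundary length (outer) = 37.46 mm.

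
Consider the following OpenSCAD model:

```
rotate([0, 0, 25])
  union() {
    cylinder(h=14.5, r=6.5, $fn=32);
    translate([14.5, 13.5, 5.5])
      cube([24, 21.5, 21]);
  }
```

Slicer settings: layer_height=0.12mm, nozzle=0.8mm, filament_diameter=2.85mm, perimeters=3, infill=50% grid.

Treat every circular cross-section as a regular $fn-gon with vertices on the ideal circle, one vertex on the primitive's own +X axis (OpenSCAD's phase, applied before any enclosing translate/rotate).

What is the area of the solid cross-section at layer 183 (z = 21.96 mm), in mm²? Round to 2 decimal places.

At z = 21.96 mm: the cylinder does not reach this height (z outside [0, 14.5]); the 24×21.5 cube at (14.5, 13.5) contributes its full rectangle (area 516.00 mm²); Merging all regions: only the 24×21.5 cube at (14.5, 13.5) is present, so the union is just that shape — area = 516.00 mm²; (rotated 25° about Z; rotation is an isometry so areas/perimeters/island counts are preserved). Overall, the cross-section is a single solid region. Net area = 516.00 mm².

516.00 mm²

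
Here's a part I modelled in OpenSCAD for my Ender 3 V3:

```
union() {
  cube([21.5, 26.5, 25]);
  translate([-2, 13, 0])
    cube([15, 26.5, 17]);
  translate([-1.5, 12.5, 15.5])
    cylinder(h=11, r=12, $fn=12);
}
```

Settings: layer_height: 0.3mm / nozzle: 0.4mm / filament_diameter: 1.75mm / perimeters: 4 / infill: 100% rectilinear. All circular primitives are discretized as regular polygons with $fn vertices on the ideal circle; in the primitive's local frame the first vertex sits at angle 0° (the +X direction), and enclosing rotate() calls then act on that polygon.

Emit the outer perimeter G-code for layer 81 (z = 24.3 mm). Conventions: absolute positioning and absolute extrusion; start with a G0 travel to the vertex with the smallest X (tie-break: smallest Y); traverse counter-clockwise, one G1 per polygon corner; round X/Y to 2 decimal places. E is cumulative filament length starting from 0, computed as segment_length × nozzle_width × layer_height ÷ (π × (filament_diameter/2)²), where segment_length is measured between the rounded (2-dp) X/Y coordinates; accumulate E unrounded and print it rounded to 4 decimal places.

At z = 24.3 mm: the cube is present — its section is the full 21.5×26.5 rectangle; the cube at (-2, 13) is not intersected at this z (z outside [0, 17]); the cylinder at (-1.5, 12.5): section is a regular 12-gon, circumradius r=12; Taking the union: the regions partially overlap (shared area 180.60 mm²), so overlapping operands fuse into one piece — 1 connected region. The outline is a single polygon with 13 vertices. Extrusion per mm of travel: 0.4 × 0.3 / (π × 0.875²) = 0.049890. Accumulating E over each segment gives final E = 5.6461.

G0 X-13.50 Y12.50 Z24.30
G1 X-11.89 Y6.50 E0.3099
G1 X-7.50 Y2.11 E0.6197
G1 X-1.50 Y0.50 E0.9296
G1 X0.00 Y0.90 E1.0070
G1 X0.00 Y0.00 E1.0520
G1 X21.50 Y0.00 E2.1246
G1 X21.50 Y26.50 E3.4467
G1 X0.00 Y26.50 E4.5193
G1 X0.00 Y24.10 E4.6391
G1 X-1.50 Y24.50 E4.7165
G1 X-7.50 Y22.89 E5.0264
G1 X-11.89 Y18.50 E5.3362
G1 X-13.50 Y12.50 E5.6461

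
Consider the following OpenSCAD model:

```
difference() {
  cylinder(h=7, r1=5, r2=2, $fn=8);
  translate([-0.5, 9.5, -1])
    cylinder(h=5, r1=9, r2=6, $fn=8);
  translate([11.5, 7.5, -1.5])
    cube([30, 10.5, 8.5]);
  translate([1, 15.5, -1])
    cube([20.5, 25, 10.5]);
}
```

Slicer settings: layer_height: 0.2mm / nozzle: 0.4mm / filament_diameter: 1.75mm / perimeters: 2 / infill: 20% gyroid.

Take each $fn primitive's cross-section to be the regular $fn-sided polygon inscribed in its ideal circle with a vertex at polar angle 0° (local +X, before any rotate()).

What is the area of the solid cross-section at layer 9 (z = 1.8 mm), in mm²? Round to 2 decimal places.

45.56 mm²

At z = 1.8 mm: the cone: at t=0.257 of its height the radius interpolates to r₁+(r₂−r₁)t = 4.229, giving a regular 8-gon of that circumradius (area = (8/2)·4.229²·sin(360°/8) = 50.57 mm²); the cone at (-0.5, 9.5) (r1=9→r2=6) has section circumradius 7.320 here — a regular 8-gon (area = (8/2)·7.320²·sin(360°/8) = 151.55 mm²); the cube at (11.5, 7.5) (footprint 30×10.5) is included at this height (area 315.00 mm²); the 20.5×25 cube at (1, 15.5) contributes its full rectangle (area 512.50 mm²); Taking the first minus the rest: starting from the cone (50.57 mm²), the cone at (-0.5, 9.5) partially overlaps it — only the 5.01 mm² overlap (of its 151.55 mm²) is removed, clipping the outline; the 30×10.5 cube at (11.5, 7.5) misses the remaining region (no effect); the 20.5×25 cube at (1, 15.5) misses the remaining region (no effect) — area = 45.56 mm². Overall, the cross-section is a single solid region. Net area = 45.56 mm².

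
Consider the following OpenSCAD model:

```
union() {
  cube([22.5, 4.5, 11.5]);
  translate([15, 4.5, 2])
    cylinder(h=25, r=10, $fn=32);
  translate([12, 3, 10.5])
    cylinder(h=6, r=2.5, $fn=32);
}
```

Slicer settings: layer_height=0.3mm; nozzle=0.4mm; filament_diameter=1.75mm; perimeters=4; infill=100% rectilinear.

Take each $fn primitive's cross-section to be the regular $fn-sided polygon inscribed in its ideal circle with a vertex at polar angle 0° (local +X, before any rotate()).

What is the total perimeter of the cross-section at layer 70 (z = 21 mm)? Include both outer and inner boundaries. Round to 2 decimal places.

62.73 mm

At z = 21 mm: the cube does not reach this height (z outside [0, 11.5]); the cylinder at (15, 4.5): section is a regular 32-gon, circumradius r=10 (perimeter = 2·32·10.000·sin(180°/32) = 62.73 mm); the cylinder at (12, 3) is not intersected at this z (z outside [10.5, 16.5]); Combining (union): only the r=10 cylinder at (15, 4.5) is present, so the union is just that shape — boundary = 62.73 mm. Overall, the cross-section is a single solid region. Total boundary length (outer) = 62.73 mm.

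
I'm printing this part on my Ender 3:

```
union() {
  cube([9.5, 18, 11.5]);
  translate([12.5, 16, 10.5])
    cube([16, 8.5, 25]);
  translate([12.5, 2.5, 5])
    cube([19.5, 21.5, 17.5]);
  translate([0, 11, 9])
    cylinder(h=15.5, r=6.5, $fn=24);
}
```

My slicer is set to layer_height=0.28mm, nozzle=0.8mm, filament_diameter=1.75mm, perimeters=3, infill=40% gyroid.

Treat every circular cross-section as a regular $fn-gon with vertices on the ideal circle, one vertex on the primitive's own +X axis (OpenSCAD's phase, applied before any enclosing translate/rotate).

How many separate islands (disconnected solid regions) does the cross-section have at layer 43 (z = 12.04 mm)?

At z = 12.04 mm: the cube is absent (z outside [0, 11.5]); the cube at (12.5, 16) (footprint 16×8.5) is included at this height; the cube at (12.5, 2.5) is present — its section is the full 19.5×21.5 rectangle; the r=6.5 cylinder at (0, 11) gives a regular 24-gon of circumradius 6.5 (constant along its height); Merging all regions: the regions partially overlap (shared area 128.00 mm²), so overlapping operands fuse into one piece — 2 connected regions. Overall, the cross-section has 2 separate islands. Island count = 2.

2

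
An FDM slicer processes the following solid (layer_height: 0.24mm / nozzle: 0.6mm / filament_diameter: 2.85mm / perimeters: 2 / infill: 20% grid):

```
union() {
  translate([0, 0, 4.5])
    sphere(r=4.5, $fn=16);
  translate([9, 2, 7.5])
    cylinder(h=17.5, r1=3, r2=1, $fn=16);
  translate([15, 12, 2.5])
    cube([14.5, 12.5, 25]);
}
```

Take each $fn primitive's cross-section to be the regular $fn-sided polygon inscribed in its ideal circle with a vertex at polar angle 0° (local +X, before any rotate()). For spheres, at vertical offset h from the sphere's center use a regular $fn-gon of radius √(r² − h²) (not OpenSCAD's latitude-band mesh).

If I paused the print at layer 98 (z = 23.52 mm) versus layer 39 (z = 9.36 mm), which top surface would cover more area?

layer 39 (z = 9.36 mm)

Layer 98 (z = 23.52): the sphere is not intersected at this z (|z−center|=19.020 > r=4.5); the cone at (9, 2): at t=0.915 of its height the radius interpolates to r₁+(r₂−r₁)t = 1.169, giving a regular 16-gon of that circumradius (area = (16/2)·1.169²·sin(360°/16) = 4.18 mm²); the cube at (15, 12) (footprint 14.5×12.5) is included at this height (area 181.25 mm²); Taking the union: the 2 present regions are separate (no shared area or edge), so areas and boundary lengths simply add and each stays a separate island — area = 185.43 mm². So its area = 185.43 mm². Layer 39 (z = 9.36): the sphere does not reach this height (|z−center|=4.860 > r=4.5); the cone at (9, 2): at t=0.106 of its height the radius interpolates to r₁+(r₂−r₁)t = 2.787, giving a regular 16-gon of that circumradius (area = (16/2)·2.787²·sin(360°/16) = 23.79 mm²); the cube at (15, 12) (footprint 14.5×12.5) is included at this height (area 181.25 mm²); Merging all regions: the 2 present regions are separate (no shared area or edge), so areas and boundary lengths simply add and each stays a separate island — area = 205.04 mm². So its area = 205.04 mm². Layer 39 is larger (205.04 vs 185.43 mm²).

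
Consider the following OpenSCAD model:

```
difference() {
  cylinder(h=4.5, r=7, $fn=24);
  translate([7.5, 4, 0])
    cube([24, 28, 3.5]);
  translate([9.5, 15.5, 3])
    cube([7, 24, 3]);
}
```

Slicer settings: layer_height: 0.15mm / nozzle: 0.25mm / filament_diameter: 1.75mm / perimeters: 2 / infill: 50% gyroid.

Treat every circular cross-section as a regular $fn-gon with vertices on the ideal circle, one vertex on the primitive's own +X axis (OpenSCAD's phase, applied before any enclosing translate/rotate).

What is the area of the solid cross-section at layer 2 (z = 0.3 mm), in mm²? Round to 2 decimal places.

152.19 mm²

At z = 0.3 mm: the r=7 cylinder gives a regular 24-gon of circumradius 7 (constant along its height) (area = (24/2)·7.000²·sin(360°/24) = 152.19 mm²); the 24×28 cube at (7.5, 4) contributes its full rectangle (area 672.00 mm²); the cube at (9.5, 15.5) is not intersected at this z (z outside [3, 6]); After the difference (first − rest): starting from the r=7 cylinder (152.19 mm²), the 24×28 cube at (7.5, 4) misses the remaining region (no effect) — area = 152.19 mm². Overall, the cross-section is a single solid region. Net area = 152.19 mm².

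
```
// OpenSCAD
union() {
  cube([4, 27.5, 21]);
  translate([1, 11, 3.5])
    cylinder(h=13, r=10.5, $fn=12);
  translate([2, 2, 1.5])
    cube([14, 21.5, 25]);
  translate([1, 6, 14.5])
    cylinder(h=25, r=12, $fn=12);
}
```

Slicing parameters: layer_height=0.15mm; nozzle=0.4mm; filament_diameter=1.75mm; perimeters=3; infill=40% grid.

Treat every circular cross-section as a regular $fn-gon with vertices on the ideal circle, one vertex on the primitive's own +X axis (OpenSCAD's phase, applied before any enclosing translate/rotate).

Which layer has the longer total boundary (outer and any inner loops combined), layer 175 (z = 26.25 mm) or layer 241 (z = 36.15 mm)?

layer 175 (z = 26.25 mm)

Layer 175 (z = 26.25): the cube does not reach this height (z outside [0, 21]); the cylinder at (1, 11) is not intersected at this z (z outside [3.5, 16.5]); the 14×21.5 cube at (2, 2) contributes its full rectangle (perimeter 71.00 mm); the r=12 cylinder at (1, 6) gives a regular 12-gon of circumradius 12 (constant along its height) (perimeter = 2·12·12.000·sin(180°/12) = 74.54 mm); Taking the union: the regions partially overlap (shared area 137.99 mm²), so the edge portions inside another operand are dropped and the merged outline is re-measured after clipping — boundary = 98.14 mm. So its perimeter = 98.14 mm. Layer 241 (z = 36.15): the cube does not reach this height (z outside [0, 21]); the cylinder at (1, 11) is not intersected at this z (z outside [3.5, 16.5]); the cube at (2, 2) is not intersected at this z (z outside [1.5, 26.5]); the r=12 cylinder at (1, 6) gives a regular 12-gon of circumradius 12 (constant along its height) (perimeter = 2·12·12.000·sin(180°/12) = 74.54 mm); Taking the union: only the r=12 cylinder at (1, 6) is present, so the union is just that shape — boundary = 74.54 mm. So its perimeter = 74.54 mm. Layer 175 is larger (98.14 vs 74.54 mm).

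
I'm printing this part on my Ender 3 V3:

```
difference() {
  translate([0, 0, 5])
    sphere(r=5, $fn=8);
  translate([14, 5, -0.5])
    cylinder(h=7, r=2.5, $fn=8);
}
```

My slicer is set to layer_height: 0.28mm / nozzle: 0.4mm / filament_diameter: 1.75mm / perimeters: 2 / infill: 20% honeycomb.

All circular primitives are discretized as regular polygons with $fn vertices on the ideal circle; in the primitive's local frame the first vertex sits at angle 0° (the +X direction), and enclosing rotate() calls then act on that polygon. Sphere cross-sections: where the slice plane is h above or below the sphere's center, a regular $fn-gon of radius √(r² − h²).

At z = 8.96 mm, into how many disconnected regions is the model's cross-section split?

At z = 8.96 mm: the r=5 sphere slices to a regular 8-gon of circumradius 3.053 (√(r²−h²) with h=3.96 from center); the cylinder at (14, 5) is absent (z outside [-0.5, 6.5]); After the difference (first − rest): none of the subtracted shapes is present at this height, so the r=5 sphere is unchanged — 1 connected region. The result has 1 disconnected region.

1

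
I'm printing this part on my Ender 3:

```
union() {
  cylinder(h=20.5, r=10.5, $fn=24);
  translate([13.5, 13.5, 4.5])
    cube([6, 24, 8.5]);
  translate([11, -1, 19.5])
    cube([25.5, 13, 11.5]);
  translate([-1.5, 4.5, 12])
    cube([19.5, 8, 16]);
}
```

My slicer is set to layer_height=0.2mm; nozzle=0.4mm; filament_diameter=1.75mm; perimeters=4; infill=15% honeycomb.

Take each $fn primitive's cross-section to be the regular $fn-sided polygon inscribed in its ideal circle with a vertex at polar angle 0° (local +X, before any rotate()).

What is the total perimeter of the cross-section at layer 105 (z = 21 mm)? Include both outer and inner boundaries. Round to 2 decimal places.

At z = 21 mm: the cylinder is absent (z outside [0, 20.5]); the cube at (13.5, 13.5) does not reach this height (z outside [4.5, 13]); the cube at (11, -1) is present — its section is the full 25.5×13 rectangle (perimeter 77.00 mm); the 19.5×8 cube at (-1.5, 4.5) contributes its full rectangle (perimeter 55.00 mm); Combining (union): the regions partially overlap (shared area 52.50 mm²), so the edge portions inside another operand are dropped and the merged outline is re-measured after clipping — boundary = 103.00 mm. Overall, the cross-section is a single solid region. Total boundary length (outer) = 103.00 mm.

103.00 mm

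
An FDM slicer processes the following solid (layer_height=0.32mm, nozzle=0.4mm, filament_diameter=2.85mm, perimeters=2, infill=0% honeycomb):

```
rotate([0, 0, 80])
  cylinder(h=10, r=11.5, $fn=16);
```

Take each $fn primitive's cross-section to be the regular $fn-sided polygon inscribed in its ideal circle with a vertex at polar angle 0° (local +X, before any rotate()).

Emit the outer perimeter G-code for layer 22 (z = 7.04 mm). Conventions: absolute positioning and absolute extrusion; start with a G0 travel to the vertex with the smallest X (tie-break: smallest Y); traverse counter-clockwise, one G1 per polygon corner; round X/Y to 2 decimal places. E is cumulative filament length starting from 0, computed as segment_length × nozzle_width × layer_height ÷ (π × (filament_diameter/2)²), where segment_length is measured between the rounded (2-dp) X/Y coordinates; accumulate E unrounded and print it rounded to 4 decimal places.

G0 X-11.33 Y2.00 Z7.04
G1 X-11.23 Y-2.49 E0.0901
G1 X-9.42 Y-6.60 E0.1802
G1 X-6.18 Y-9.70 E0.2702
G1 X-2.00 Y-11.33 E0.3602
G1 X2.49 Y-11.23 E0.4503
G1 X6.60 Y-9.42 E0.5404
G1 X9.70 Y-6.18 E0.6304
G1 X11.33 Y-2.00 E0.7204
G1 X11.23 Y2.49 E0.8105
G1 X9.42 Y6.60 E0.9006
G1 X6.18 Y9.70 E0.9906
G1 X2.00 Y11.33 E1.0806
G1 X-2.49 Y11.23 E1.1708
G1 X-6.60 Y9.42 E1.2609
G1 X-9.70 Y6.18 E1.3508
G1 X-11.33 Y2.00 E1.4409

At z = 7.04 mm: the r=11.5 cylinder contributes a regular 16-gon of circumradius 11.5; (rotated 80° about Z; rotation is an isometry so areas/perimeters/island counts are preserved). The outline is a single polygon with 16 vertices. Extrusion per mm of travel: 0.4 × 0.32 / (π × 1.425²) = 0.020065. Accumulating E over each segment gives final E = 1.4409.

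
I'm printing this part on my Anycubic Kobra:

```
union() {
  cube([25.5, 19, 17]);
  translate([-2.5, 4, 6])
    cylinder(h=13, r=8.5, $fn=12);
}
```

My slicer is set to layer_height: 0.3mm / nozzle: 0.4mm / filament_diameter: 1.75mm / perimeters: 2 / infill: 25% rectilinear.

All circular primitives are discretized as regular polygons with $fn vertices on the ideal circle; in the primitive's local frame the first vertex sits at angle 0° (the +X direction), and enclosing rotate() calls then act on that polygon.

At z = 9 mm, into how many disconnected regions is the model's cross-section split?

At z = 9 mm: the cube is present — its section is the full 25.5×19 rectangle; the cylinder at (-2.5, 4): section is a regular 12-gon, circumradius r=8.5; Combining (union): the regions partially overlap (shared area 55.63 mm²), so overlapping operands fuse into one piece — 1 connected region. The result has 1 disconnected region.

1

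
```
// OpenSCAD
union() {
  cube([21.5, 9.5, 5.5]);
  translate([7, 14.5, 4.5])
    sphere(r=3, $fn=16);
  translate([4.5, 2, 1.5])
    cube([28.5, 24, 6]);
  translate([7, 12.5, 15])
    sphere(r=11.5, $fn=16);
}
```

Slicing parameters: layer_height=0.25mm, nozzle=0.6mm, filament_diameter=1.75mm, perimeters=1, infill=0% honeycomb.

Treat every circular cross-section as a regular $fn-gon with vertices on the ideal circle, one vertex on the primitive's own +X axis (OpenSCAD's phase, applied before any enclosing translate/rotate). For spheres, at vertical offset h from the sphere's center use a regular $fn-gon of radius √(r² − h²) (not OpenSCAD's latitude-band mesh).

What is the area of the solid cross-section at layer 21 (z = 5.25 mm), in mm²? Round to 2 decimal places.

784.39 mm²

At z = 5.25 mm: the 21.5×9.5 cube contributes its full rectangle (area 204.25 mm²); the r=3 sphere at (7, 14.5) slices to a regular 16-gon of circumradius 2.905 (√(r²−h²) with h=0.75 from center) (area = (16/2)·2.905²·sin(360°/16) = 25.83 mm²); the 28.5×24 cube at (4.5, 2) contributes its full rectangle (area 684.00 mm²); the r=11.5 sphere at (7, 12.5) slices to a regular 16-gon of circumradius 6.098 (√(r²−h²) with h=9.75 from center) (area = (16/2)·6.098²·sin(360°/16) = 113.85 mm²); Taking the union: the regions partially overlap — summed areas 1027.93 mm² minus the doubly-counted overlap 243.54 mm² gives 784.39 mm² — area = 784.39 mm². Overall, the cross-section is a single solid region. Net area = 784.39 mm².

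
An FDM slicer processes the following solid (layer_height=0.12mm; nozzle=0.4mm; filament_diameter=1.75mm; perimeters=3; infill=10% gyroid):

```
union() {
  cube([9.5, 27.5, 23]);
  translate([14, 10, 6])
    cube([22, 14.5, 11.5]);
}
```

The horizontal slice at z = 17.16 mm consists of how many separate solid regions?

2

At z = 17.16 mm: the 9.5×27.5 cube contributes its full rectangle; the cube at (14, 10) is present — its section is the full 22×14.5 rectangle; Merging all regions: the 2 present regions are separate (no shared area or edge), so areas and boundary lengths simply add and each stays a separate island — 2 connected regions. The result has 2 disconnected regions.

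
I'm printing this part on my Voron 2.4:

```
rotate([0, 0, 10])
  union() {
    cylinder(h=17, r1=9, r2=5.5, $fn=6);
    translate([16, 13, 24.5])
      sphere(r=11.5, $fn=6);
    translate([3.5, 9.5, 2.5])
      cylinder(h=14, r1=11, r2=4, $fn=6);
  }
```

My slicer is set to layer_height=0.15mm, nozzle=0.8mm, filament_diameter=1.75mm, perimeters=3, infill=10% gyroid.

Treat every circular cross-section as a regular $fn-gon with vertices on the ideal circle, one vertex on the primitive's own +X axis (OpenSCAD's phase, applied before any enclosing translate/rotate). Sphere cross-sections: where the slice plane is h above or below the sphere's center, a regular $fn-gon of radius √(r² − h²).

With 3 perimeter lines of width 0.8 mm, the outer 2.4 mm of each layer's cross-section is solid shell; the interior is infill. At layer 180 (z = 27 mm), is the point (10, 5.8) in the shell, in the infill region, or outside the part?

shell

At z = 27 mm: the cone is absent (z outside [0, 17]); the r=11.5 sphere at (16, 13) contributes a regular 6-gon of circumradius √(11.5²−2.5²) = 11.225; the cone at (3.5, 9.5) does not reach this height (z outside [2.5, 16.5]); Combining (union): only the r=11.5 sphere at (16, 13) is present, so the union is just that shape — 1 connected region; (whole slice rotated 10° about Z — lengths, areas and connectivity unchanged). Overall, the cross-section is a single solid region. Undo the 10° rotation: the query point maps to (10.855, 3.975) in the un-rotated model frame. The nearest boundary edge runs (10.39, 3.28)→(21.61, 3.28); distance from the point to it = 0.70 mm. The point is inside the cross-section, 0.70 mm from the nearest boundary — within the 2.4 mm shell band (3 × 0.8).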